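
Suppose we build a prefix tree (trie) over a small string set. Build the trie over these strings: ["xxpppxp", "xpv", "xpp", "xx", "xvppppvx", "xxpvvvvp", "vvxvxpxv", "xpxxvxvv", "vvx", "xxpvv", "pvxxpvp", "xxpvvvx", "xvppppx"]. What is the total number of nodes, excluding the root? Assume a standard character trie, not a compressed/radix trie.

45

For each word, the new-node count is its length minus the longest prefix already in the trie:
  "xxpppxp" → 7 new (x, x, p, p, p, x, p)
  "xpv" → prefix "x" already present; 2 new (p, v)
  "xpp" → prefix "xp" already present; 1 new (p)
  "xx" → prefix "xx" already present; 0 new (none)
  "xvppppvx" → prefix "x" already present; 7 new (v, p, p, p, p, v, x)
  "xxpvvvvp" → prefix "xxp" already present; 5 new (v, v, v, v, p)
  "vvxvxpxv" → 8 new (v, v, x, v, x, p, x, v)
  "xpxxvxvv" → prefix "xp" already present; 6 new (x, x, v, x, v, v)
  "vvx" → prefix "vvx" already present; 0 new (none)
  "xxpvv" → prefix "xxpvv" already present; 0 new (none)
  "pvxxpvp" → 7 new (p, v, x, x, p, v, p)
  "xxpvvvx" → prefix "xxpvvv" already present; 1 new (x)
  "xvppppx" → prefix "xvpppp" already present; 1 new (x)
Total nodes = 7 + 2 + 1 + 0 + 7 + 5 + 8 + 6 + 0 + 0 + 7 + 1 + 1 = 45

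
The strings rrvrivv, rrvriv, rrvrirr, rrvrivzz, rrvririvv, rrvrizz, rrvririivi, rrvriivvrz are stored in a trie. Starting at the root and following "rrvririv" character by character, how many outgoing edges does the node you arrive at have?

1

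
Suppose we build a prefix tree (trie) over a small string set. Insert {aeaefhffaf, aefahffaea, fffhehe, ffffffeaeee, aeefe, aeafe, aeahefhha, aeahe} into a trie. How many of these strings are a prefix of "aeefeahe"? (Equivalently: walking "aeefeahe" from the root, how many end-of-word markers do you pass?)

1

Traverse "aeefeahe" character by character; count nodes along the way that are marked as word ends.
Prefixes of the query that are stored words: "aeefe"
Count: 1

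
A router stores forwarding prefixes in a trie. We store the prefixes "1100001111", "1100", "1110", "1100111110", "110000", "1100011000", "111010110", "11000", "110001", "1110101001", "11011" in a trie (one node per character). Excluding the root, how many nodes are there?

Trace insertions, counting only characters that open a new branch:
  "1100001111" → 10 new (1, 1, 0, 0, 0, 0, 1, 1, 1, 1)
  "1100" → prefix "1100" already present; 0 new (none)
  "1110" → prefix "11" already present; 2 new (1, 0)
  "1100111110" → prefix "1100" already present; 6 new (1, 1, 1, 1, 1, 0)
  "110000" → prefix "110000" already present; 0 new (none)
  "1100011000" → prefix "11000" already present; 5 new (1, 1, 0, 0, 0)
  "111010110" → prefix "1110" already present; 5 new (1, 0, 1, 1, 0)
  "11000" → prefix "11000" already present; 0 new (none)
  "110001" → prefix "110001" already present; 0 new (none)
  "1110101001" → prefix "1110101" already present; 3 new (0, 0, 1)
  "11011" → prefix "110" already present; 2 new (1, 1)
Total nodes = 10 + 0 + 2 + 6 + 0 + 5 + 5 + 0 + 0 + 3 + 2 = 33

33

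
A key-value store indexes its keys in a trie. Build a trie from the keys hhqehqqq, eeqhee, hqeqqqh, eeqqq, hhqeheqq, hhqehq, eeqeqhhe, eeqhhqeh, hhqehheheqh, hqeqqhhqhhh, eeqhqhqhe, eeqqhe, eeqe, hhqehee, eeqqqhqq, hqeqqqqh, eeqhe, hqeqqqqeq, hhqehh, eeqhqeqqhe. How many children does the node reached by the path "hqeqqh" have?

1

Follow the path "hqeqqh" to its node, then look at its outgoing edges.
Distinct next characters after "hqeqqh": h.
That node has 1 child edge.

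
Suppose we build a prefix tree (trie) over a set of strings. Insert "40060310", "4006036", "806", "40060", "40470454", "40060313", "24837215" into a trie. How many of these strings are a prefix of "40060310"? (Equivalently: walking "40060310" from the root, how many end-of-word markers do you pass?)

2

Traverse "40060310" character by character; count nodes along the way that are marked as word ends.
Prefixes of the query that are stored words: "40060", "40060310"
Count: 2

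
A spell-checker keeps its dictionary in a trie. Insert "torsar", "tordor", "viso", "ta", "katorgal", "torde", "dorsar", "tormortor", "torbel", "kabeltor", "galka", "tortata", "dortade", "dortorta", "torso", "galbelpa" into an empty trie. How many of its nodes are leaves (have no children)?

16

A leaf is a node with no children — equivalently, the end of a word that is not a proper prefix of any other stored word.
Those words: "dorsar", "dortade", "dortorta", "galbelpa", "galka", "kabeltor", "katorgal", "ta", "torbel", "torde", "tordor", "tormortor", "torsar", "torso", "tortata", "viso"
Leaf count: 16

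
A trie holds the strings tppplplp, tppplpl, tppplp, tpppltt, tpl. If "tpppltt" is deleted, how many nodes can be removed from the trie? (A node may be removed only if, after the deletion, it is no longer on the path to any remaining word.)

2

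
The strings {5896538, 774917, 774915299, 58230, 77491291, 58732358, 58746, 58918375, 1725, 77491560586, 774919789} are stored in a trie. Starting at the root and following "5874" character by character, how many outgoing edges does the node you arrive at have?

Walk "5874" from the root, arriving at one node.
Characters that immediately follow "5874" among the stored strings: {6}.
That node has 1 child edge.

1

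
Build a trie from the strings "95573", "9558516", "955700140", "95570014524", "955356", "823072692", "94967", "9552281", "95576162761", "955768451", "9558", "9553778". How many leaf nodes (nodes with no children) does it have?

11

A leaf is a node with no children — equivalently, the end of a word that is not a proper prefix of any other stored word.
Those words: "823072692", "94967", "9552281", "955356", "9553778", "955700140", "95570014524", "95573", "95576162761", "955768451", "9558516"
Leaf count: 11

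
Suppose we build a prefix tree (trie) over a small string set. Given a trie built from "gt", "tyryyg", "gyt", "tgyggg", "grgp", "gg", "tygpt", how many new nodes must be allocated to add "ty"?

Every character of "ty" already lies on an existing path (it is a prefix of some stored word).
No new nodes are needed: 0.

0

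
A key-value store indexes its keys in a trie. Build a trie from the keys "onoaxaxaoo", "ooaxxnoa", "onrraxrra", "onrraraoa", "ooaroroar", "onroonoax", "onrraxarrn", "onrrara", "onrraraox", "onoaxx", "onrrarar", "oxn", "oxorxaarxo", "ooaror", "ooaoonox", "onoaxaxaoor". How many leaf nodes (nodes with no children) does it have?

13

A leaf is a node with no children — equivalently, the end of a word that is not a proper prefix of any other stored word.
Those words: "onoaxaxaoor", "onoaxx", "onroonoax", "onrraraoa", "onrraraox", "onrrarar", "onrraxarrn", "onrraxrra", "ooaoonox", "ooaroroar", "ooaxxnoa", "oxn", "oxorxaarxo"
Leaf count: 13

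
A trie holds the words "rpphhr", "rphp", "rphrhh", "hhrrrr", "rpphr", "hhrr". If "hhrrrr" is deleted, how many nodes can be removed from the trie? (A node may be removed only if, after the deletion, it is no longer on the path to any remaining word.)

2

Walk "hhrrrr" from the leaf back toward the root, removing each node that no remaining word uses.
The suffix "rr" (2 nodes) is used only by "hhrrrr"; "hhrr" is itself a stored word, so pruning stops there.
Nodes removed: 2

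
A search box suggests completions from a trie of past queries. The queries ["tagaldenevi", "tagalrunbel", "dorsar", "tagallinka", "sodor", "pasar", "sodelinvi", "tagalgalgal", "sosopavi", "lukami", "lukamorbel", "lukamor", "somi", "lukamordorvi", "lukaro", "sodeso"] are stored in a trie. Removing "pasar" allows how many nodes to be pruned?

5

A node on "pasar"'s path can go only if nothing else ends at it or branches off below it.
No other word shares any prefix with "pasar", so all 5 of its nodes go.
Nodes removed: 5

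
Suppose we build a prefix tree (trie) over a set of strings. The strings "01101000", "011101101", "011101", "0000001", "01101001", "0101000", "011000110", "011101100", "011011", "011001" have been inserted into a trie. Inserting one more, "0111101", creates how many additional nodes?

"0111" is already a path in the trie; the remaining "101" must be added.
So 7 − 4 = 3 new nodes.

3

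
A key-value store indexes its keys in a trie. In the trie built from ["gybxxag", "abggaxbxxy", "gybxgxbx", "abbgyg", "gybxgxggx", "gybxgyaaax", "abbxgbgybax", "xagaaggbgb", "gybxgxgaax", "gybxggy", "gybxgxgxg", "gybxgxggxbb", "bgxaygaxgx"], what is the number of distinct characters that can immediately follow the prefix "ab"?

The children of the "ab" node are the distinct next characters among strings starting with "ab".
Characters that immediately follow "ab" among the stored strings: {b, g}.
That node has 2 child edges.

2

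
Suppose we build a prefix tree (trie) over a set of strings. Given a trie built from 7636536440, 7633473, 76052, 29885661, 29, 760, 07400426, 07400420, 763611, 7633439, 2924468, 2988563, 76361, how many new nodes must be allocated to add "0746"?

1

"074" is already a path in the trie; the remaining "6" must be added.
So 4 − 3 = 1 new nodes.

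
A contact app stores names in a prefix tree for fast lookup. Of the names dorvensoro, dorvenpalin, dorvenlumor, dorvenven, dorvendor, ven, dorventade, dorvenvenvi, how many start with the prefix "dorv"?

Traverse to the node for "dorv", then collect every word in that subtree.
Matches: "dorvendor", "dorvenlumor", "dorvenpalin", "dorvensoro", "dorventade", "dorvenven", "dorvenvenvi"
Count: 7

7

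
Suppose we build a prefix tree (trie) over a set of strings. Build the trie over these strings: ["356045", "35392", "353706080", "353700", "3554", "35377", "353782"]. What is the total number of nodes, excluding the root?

Trie structure (* marks end of a word):
(root)
└─ 3
   └─ 5
      ├─ 3
      │  ├─ 7
      │  │  ├─ 0
      │  │  │  ├─ 0 *
      │  │  │  └─ 6
      │  │  │     └─ 0
      │  │  │        └─ 8
      │  │  │           └─ 0 *
      │  │  ├─ 7 *
      │  │  └─ 8
      │  │     └─ 2 *
      │  └─ 9
      │     └─ 2 *
      ├─ 5
      │  └─ 4 *
      └─ 6
         └─ 0
            └─ 4
               └─ 5 *
Counting every labelled node above: 21.

21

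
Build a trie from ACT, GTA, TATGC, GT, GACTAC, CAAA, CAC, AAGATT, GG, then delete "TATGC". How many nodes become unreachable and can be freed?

5

After clearing the end-marker at "TATGC", prune upward until reaching a node still needed by another word.
No other word shares any prefix with "TATGC", so all 5 of its nodes go.
Nodes removed: 5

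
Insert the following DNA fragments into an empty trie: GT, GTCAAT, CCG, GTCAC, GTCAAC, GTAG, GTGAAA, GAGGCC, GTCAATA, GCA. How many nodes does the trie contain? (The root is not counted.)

Trace insertions, counting only characters that open a new branch:
  "GT" → 2 new (G, T)
  "GTCAAT" → prefix "GT" already present; 4 new (C, A, A, T)
  "CCG" → 3 new (C, C, G)
  "GTCAC" → prefix "GTCA" already present; 1 new (C)
  "GTCAAC" → prefix "GTCAA" already present; 1 new (C)
  "GTAG" → prefix "GT" already present; 2 new (A, G)
  "GTGAAA" → prefix "GT" already present; 4 new (G, A, A, A)
  "GAGGCC" → prefix "G" already present; 5 new (A, G, G, C, C)
  "GTCAATA" → prefix "GTCAAT" already present; 1 new (A)
  "GCA" → prefix "G" already present; 2 new (C, A)
Total nodes = 2 + 4 + 3 + 1 + 1 + 2 + 4 + 5 + 1 + 2 = 25

25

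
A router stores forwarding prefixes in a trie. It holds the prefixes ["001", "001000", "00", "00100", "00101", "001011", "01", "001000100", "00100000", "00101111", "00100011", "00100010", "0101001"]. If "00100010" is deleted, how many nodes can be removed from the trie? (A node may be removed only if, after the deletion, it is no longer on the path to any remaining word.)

0

A node on "00100010"'s path can go only if nothing else ends at it or branches off below it.
Every node on "00100010" is still needed (e.g. by "001000100"), so nothing is freed.
Nodes removed: 0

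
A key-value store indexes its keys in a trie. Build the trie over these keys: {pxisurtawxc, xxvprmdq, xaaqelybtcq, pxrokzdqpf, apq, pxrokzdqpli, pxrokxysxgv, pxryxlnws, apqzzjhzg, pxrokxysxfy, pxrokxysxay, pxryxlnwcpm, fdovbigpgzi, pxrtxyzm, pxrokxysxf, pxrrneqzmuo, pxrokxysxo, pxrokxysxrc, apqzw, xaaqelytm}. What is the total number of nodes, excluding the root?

97

Insert word by word; a character creates a node only if that edge doesn't already exist:
  "pxisurtawxc" → 11 new (p, x, i, s, u, r, t, a, w, x, c)
  "xxvprmdq" → 8 new (x, x, v, p, r, m, d, q)
  "xaaqelybtcq" → prefix "x" already present; 10 new (a, a, q, e, l, y, b, t, c, q)
  "pxrokzdqpf" → prefix "px" already present; 8 new (r, o, k, z, d, q, p, f)
  "apq" → 3 new (a, p, q)
  "pxrokzdqpli" → prefix "pxrokzdqp" already present; 2 new (l, i)
  "pxrokxysxgv" → prefix "pxrok" already present; 6 new (x, y, s, x, g, v)
  "pxryxlnws" → prefix "pxr" already present; 6 new (y, x, l, n, w, s)
  "apqzzjhzg" → prefix "apq" already present; 6 new (z, z, j, h, z, g)
  "pxrokxysxfy" → prefix "pxrokxysx" already present; 2 new (f, y)
  "pxrokxysxay" → prefix "pxrokxysx" already present; 2 new (a, y)
  "pxryxlnwcpm" → prefix "pxryxlnw" already present; 3 new (c, p, m)
  "fdovbigpgzi" → 11 new (f, d, o, v, b, i, g, p, g, z, i)
  "pxrtxyzm" → prefix "pxr" already present; 5 new (t, x, y, z, m)
  "pxrokxysxf" → prefix "pxrokxysxf" already present; 0 new (none)
  "pxrrneqzmuo" → prefix "pxr" already present; 8 new (r, n, e, q, z, m, u, o)
  "pxrokxysxo" → prefix "pxrokxysx" already present; 1 new (o)
  "pxrokxysxrc" → prefix "pxrokxysx" already present; 2 new (r, c)
  "apqzw" → prefix "apqz" already present; 1 new (w)
  "xaaqelytm" → prefix "xaaqely" already present; 2 new (t, m)
Total nodes = 11 + 8 + 10 + 8 + 3 + 2 + 6 + 6 + 6 + 2 + 2 + 3 + 11 + 5 + 0 + 8 + 1 + 2 + 1 + 2 = 97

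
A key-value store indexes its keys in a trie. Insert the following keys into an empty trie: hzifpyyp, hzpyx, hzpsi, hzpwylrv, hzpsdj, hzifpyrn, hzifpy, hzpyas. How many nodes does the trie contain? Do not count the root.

24

Insert word by word; a character creates a node only if that edge doesn't already exist:
  "hzifpyyp" → 8 new (h, z, i, f, p, y, y, p)
  "hzpyx" → prefix "hz" already present; 3 new (p, y, x)
  "hzpsi" → prefix "hzp" already present; 2 new (s, i)
  "hzpwylrv" → prefix "hzp" already present; 5 new (w, y, l, r, v)
  "hzpsdj" → prefix "hzps" already present; 2 new (d, j)
  "hzifpyrn" → prefix "hzifpy" already present; 2 new (r, n)
  "hzifpy" → prefix "hzifpy" already present; 0 new (none)
  "hzpyas" → prefix "hzpy" already present; 2 new (a, s)
Total nodes = 8 + 3 + 2 + 5 + 2 + 2 + 0 + 2 = 24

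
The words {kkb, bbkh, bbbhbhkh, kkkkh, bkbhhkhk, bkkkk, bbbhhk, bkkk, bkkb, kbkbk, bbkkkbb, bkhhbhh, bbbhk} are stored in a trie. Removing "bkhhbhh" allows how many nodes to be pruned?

5

Walk "bkhhbhh" from the leaf back toward the root, removing each node that no remaining word uses.
The suffix "hhbhh" (5 nodes) is used only by "bkhhbhh"; the node for "bk" still has the child "b", so pruning stops there.
Nodes removed: 5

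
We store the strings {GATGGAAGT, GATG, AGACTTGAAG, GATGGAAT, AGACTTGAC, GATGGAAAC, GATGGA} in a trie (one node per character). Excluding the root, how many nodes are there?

Trie structure (* marks end of a word):
(root)
├─ A
│  └─ G
│     └─ A
│        └─ C
│           └─ T
│              └─ T
│                 └─ G
│                    └─ A
│                       ├─ A
│                       │  └─ G *
│                       └─ C *
└─ G
   └─ A
      └─ T
         └─ G *
            └─ G
               └─ A *
                  └─ A
                     ├─ A
                     │  └─ C *
                     ├─ G
                     │  └─ T *
                     └─ T *
Counting every labelled node above: 23.

23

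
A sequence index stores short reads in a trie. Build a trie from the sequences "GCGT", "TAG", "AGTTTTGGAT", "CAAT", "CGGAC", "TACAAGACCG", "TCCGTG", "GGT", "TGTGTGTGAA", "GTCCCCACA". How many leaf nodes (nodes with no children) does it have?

10

Leaves are exactly the stored words that no other stored word extends.
Those words: "AGTTTTGGAT", "CAAT", "CGGAC", "GCGT", "GGT", "GTCCCCACA", "TACAAGACCG", "TAG", "TCCGTG", "TGTGTGTGAA"
Leaf count: 10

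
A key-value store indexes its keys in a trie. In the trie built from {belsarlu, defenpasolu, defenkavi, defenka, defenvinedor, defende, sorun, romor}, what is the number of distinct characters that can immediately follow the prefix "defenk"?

1

Follow the path "defenk" to its node, then look at its outgoing edges.
Characters that immediately follow "defenk" among the stored strings: {a}.
That node has 1 child edge.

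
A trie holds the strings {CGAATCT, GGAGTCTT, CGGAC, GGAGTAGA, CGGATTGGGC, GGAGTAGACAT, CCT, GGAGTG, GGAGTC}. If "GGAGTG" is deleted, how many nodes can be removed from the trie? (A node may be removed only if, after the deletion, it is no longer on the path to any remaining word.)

1

A node on "GGAGTG"'s path can go only if nothing else ends at it or branches off below it.
The suffix "G" (1 node) is used only by "GGAGTG"; the node for "GGAGT" still has the child "C", so pruning stops there.
Nodes removed: 1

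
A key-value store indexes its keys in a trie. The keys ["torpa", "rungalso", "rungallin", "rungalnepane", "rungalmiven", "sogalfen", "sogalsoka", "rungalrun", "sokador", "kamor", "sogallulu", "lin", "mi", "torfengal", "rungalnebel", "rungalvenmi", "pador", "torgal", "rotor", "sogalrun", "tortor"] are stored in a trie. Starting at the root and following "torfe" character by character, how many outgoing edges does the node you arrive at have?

Follow the path "torfe" to its node, then look at its outgoing edges.
Characters that immediately follow "torfe" among the stored strings: {n}.
That node has 1 child edge.

1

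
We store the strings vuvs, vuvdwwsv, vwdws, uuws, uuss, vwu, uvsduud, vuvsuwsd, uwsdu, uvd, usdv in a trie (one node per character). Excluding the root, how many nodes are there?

Count nodes per top-level branch (shared prefixes stored once):
  'u'-branch (usdv, uuss, uuws, uvd, uvsduud, uwsdu): 20 nodes
  'v'-branch (vuvdwwsv, vuvs, vuvsuwsd, vwdws, vwu): 18 nodes
Sum: 38

38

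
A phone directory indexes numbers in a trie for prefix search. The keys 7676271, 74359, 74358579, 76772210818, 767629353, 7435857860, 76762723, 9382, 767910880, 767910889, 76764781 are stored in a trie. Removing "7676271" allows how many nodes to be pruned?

1

After clearing the end-marker at "7676271", prune upward until reaching a node still needed by another word.
The suffix "1" (1 node) is used only by "7676271"; the node for "767627" still has the child "2", so pruning stops there.
Nodes removed: 1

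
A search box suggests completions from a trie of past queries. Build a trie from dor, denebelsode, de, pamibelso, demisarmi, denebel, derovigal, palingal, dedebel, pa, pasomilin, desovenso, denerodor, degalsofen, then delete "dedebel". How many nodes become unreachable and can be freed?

5

A node on "dedebel"'s path can go only if nothing else ends at it or branches off below it.
The suffix "debel" (5 nodes) is used only by "dedebel"; the node for "de" still has the child "n", so pruning stops there.
Nodes removed: 5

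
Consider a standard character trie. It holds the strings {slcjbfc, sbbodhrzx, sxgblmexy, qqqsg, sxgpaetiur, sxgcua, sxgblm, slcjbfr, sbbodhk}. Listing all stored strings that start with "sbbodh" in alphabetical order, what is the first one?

Filter for "sbbodh…" and sort: "sbbodhk", "sbbodhrzx"
Position 1: sbbodhk

sbbodhk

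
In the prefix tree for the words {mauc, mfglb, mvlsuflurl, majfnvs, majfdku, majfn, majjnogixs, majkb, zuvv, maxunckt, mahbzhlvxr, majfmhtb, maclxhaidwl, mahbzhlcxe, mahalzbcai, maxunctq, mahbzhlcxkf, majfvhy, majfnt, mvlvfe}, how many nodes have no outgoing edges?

19

Leaves are exactly the stored words that no other stored word extends.
Those words: "maclxhaidwl", "mahalzbcai", "mahbzhlcxe", "mahbzhlcxkf", "mahbzhlvxr", "majfdku", "majfmhtb", "majfnt", "majfnvs", "majfvhy", "majjnogixs", "majkb", "mauc", "maxunckt", "maxunctq", "mfglb", "mvlsuflurl", "mvlvfe", "zuvv"
Leaf count: 19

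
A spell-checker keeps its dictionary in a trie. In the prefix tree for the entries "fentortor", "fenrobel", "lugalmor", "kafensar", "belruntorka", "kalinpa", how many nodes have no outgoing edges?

6

Leaves are exactly the stored words that no other stored word extends.
Those words: "belruntorka", "fenrobel", "fentortor", "kafensar", "kalinpa", "lugalmor"
Leaf count: 6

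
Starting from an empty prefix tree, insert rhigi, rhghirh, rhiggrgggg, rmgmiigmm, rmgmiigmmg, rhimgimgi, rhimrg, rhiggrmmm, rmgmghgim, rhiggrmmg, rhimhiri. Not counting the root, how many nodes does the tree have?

46

For each word, the new-node count is its length minus the longest prefix already in the trie:
  "rhigi" → 5 new (r, h, i, g, i)
  "rhghirh" → prefix "rh" already present; 5 new (g, h, i, r, h)
  "rhiggrgggg" → prefix "rhig" already present; 6 new (g, r, g, g, g, g)
  "rmgmiigmm" → prefix "r" already present; 8 new (m, g, m, i, i, g, m, m)
  "rmgmiigmmg" → prefix "rmgmiigmm" already present; 1 new (g)
  "rhimgimgi" → prefix "rhi" already present; 6 new (m, g, i, m, g, i)
  "rhimrg" → prefix "rhim" already present; 2 new (r, g)
  "rhiggrmmm" → prefix "rhiggr" already present; 3 new (m, m, m)
  "rmgmghgim" → prefix "rmgm" already present; 5 new (g, h, g, i, m)
  "rhiggrmmg" → prefix "rhiggrmm" already present; 1 new (g)
  "rhimhiri" → prefix "rhim" already present; 4 new (h, i, r, i)
Total nodes = 5 + 5 + 6 + 8 + 1 + 6 + 2 + 3 + 5 + 1 + 4 = 46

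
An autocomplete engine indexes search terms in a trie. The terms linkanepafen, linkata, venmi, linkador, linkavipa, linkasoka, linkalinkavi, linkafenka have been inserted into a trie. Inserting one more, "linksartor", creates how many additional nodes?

Walking "linksartor" from the root, the first 4 characters ("link") follow existing edges; "s" is the first miss.
Each of the 6 remaining characters creates one node.

6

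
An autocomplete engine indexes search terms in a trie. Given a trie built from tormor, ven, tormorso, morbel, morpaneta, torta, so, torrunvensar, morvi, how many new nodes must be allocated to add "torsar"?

3

"tor" is already a path in the trie; the remaining "sar" must be added.
So 6 − 3 = 3 new nodes.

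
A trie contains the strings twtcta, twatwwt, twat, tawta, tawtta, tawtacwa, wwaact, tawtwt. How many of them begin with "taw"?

Walk to "taw"; the words in its subtree are exactly those with that prefix.
Words under "taw": tawta, tawtacwa, tawtta, tawtwt
Count: 4

4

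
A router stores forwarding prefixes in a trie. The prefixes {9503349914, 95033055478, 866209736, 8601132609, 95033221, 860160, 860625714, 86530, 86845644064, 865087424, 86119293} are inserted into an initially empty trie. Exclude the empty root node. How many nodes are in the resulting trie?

Count nodes per top-level branch (shared prefixes stored once):
  '8'-branch (8601132609, 860160, 860625714, 86119293, 865087424, 86530, 866209736, 86845644064): 49 nodes
  '9'-branch (95033055478, 95033221, 9503349914): 19 nodes
Sum: 68

68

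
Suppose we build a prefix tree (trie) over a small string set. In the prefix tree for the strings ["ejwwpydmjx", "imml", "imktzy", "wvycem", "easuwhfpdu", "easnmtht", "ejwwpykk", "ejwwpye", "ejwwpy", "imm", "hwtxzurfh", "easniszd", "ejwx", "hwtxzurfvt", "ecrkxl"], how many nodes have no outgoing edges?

13

Leaves are exactly the stored words that no other stored word extends.
Those words: "easniszd", "easnmtht", "easuwhfpdu", "ecrkxl", "ejwwpydmjx", "ejwwpye", "ejwwpykk", "ejwx", "hwtxzurfh", "hwtxzurfvt", "imktzy", "imml", "wvycem"
Leaf count: 13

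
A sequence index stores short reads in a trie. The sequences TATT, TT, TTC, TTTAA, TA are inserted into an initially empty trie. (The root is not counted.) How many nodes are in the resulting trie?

9

For each word, the new-node count is its length minus the longest prefix already in the trie:
  "TATT" → 4 new (T, A, T, T)
  "TT" → prefix "T" already present; 1 new (T)
  "TTC" → prefix "TT" already present; 1 new (C)
  "TTTAA" → prefix "TT" already present; 3 new (T, A, A)
  "TA" → prefix "TA" already present; 0 new (none)
Total nodes = 4 + 1 + 1 + 3 + 0 = 9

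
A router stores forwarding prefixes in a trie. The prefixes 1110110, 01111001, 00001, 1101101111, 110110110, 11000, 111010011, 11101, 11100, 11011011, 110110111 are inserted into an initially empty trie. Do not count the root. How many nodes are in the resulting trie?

Trie structure (* marks end of a word):
(root)
├─ 0
│  ├─ 0
│  │  └─ 0
│  │     └─ 0
│  │        └─ 1 *
│  └─ 1
│     └─ 1
│        └─ 1
│           └─ 1
│              └─ 0
│                 └─ 0
│                    └─ 1 *
└─ 1
   └─ 1
      ├─ 0
      │  ├─ 0
      │  │  └─ 0 *
      │  └─ 1
      │     └─ 1
      │        └─ 0
      │           └─ 1
      │              └─ 1 *
      │                 ├─ 0 *
      │                 └─ 1 *
      │                    └─ 1 *
      └─ 1
         └─ 0
            ├─ 0 *
            └─ 1 *
               ├─ 0
               │  └─ 0
               │     └─ 1
               │        └─ 1 *
               └─ 1
                  └─ 0 *
Counting every labelled node above: 35.

35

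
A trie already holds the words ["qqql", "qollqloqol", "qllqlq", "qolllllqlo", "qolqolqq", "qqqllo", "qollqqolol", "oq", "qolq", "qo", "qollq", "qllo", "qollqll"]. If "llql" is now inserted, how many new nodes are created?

Nothing in the trie begins with "l"; the whole of "llql" is new.
4 − 0 = 4 new nodes.

4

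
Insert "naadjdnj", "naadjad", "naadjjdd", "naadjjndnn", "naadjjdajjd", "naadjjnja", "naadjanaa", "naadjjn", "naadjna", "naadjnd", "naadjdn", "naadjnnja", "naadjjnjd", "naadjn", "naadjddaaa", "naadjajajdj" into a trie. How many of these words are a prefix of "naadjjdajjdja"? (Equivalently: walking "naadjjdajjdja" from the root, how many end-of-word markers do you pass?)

Walk "naadjjdajjdja" from the root; an end-of-word marker is hit whenever a stored word is a prefix of "naadjjdajjdja".
Prefixes of the query that are stored words: "naadjjdajjd"
Count: 1

1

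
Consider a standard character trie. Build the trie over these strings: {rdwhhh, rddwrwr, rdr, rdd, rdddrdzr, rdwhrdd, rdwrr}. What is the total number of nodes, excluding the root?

Insert word by word; a character creates a node only if that edge doesn't already exist:
  "rdwhhh" → 6 new (r, d, w, h, h, h)
  "rddwrwr" → prefix "rd" already present; 5 new (d, w, r, w, r)
  "rdr" → prefix "rd" already present; 1 new (r)
  "rdd" → prefix "rdd" already present; 0 new (none)
  "rdddrdzr" → prefix "rdd" already present; 5 new (d, r, d, z, r)
  "rdwhrdd" → prefix "rdwh" already present; 3 new (r, d, d)
  "rdwrr" → prefix "rdw" already present; 2 new (r, r)
Total nodes = 6 + 5 + 1 + 0 + 5 + 3 + 2 = 22

22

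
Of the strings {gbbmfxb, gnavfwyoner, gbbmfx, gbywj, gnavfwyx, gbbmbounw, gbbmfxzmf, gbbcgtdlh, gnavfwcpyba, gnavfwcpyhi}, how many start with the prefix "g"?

10

Walk to "g"; the words in its subtree are exactly those with that prefix.
Words under "g": gbbcgtdlh, gbbmbounw, gbbmfx, gbbmfxb, gbbmfxzmf, gbywj, gnavfwcpyba, gnavfwcpyhi, gnavfwyoner, gnavfwyx
Count: 10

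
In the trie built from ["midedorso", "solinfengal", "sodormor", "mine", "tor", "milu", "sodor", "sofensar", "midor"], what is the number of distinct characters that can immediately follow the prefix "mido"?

1

Walk "mido" from the root, arriving at one node.
Distinct next characters after "mido": r.
That node has 1 child edge.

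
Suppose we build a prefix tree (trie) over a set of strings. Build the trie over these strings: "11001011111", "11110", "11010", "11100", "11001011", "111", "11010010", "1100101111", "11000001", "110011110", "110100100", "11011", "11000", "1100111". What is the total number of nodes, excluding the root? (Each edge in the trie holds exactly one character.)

Trie structure (* marks end of a word):
(root)
└─ 1
   └─ 1
      ├─ 0
      │  ├─ 0
      │  │  ├─ 0 *
      │  │  │  └─ 0
      │  │  │     └─ 0
      │  │  │        └─ 1 *
      │  │  └─ 1
      │  │     ├─ 0
      │  │     │  └─ 1
      │  │     │     └─ 1 *
      │  │     │        └─ 1
      │  │     │           └─ 1 *
      │  │     │              └─ 1 *
      │  │     └─ 1
      │  │        └─ 1 *
      │  │           └─ 1
      │  │              └─ 0 *
      │  └─ 1
      │     ├─ 0 *
      │     │  └─ 0
      │     │     └─ 1
      │     │        └─ 0 *
      │     │           └─ 0 *
      │     └─ 1 *
      └─ 1 *
         ├─ 0
         │  └─ 0 *
         └─ 1
            └─ 0 *
Counting every labelled node above: 31.

31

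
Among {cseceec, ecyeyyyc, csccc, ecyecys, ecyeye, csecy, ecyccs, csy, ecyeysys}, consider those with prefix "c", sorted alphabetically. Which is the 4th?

csy

DFS of the "c" subtree visits, in order: "csccc", "cseceec", "csecy", "csy"
The 4th is csy.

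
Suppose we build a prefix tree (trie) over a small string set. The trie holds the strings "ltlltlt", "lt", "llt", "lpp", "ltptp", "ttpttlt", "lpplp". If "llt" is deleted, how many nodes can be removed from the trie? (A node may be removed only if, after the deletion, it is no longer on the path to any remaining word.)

2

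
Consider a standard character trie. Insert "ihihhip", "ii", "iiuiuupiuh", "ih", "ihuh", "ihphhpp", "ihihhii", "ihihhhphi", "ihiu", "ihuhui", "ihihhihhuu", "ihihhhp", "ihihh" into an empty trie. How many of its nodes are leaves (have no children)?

8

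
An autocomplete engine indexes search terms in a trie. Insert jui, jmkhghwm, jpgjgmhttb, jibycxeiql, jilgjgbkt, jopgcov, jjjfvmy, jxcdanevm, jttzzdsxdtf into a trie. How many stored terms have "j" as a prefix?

9

Filter for entries beginning with "j":
Words under "j": jibycxeiql, jilgjgbkt, jjjfvmy, jmkhghwm, jopgcov, jpgjgmhttb, jttzzdsxdtf, jui, jxcdanevm
Count: 9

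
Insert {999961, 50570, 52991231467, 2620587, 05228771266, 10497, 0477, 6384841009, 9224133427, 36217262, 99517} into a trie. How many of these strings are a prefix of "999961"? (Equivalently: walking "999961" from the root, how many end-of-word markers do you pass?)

Walk "999961" from the root; an end-of-word marker is hit whenever a stored word is a prefix of "999961".
Prefixes of the query that are stored words: "999961"
Count: 1

1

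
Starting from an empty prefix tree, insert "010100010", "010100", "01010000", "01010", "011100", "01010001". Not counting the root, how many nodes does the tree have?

14

Count nodes per top-level branch (shared prefixes stored once):
  '0'-branch (01010, 010100, 01010000, 01010001, 010100010, 011100): 14 nodes
Sum: 14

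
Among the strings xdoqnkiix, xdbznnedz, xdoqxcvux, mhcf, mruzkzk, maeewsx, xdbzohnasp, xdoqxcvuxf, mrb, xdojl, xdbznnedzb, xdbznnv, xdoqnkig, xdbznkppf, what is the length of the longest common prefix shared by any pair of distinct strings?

Look for the deepest trie node that still has at least two words in its subtree.
e.g. "xdbznnedz" and "xdbznnedzb" share the prefix "xdbznnedz" of length 9; no pair shares a longer one.
Longest shared-prefix length: 9

9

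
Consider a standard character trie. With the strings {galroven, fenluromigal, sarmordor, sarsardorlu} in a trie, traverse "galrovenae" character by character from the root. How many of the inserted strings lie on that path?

1

Traverse "galrovenae" character by character; count nodes along the way that are marked as word ends.
Prefixes of the query that are stored words: "galroven"
Count: 1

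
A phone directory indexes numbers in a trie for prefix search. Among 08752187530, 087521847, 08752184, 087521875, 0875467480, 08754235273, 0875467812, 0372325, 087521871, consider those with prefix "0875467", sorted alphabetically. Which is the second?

Words with prefix "0875467", in lexicographic order: "0875467480", "0875467812"
Position 2: 0875467812

0875467812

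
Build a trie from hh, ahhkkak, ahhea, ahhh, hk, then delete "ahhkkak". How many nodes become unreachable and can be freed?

4

A node on "ahhkkak"'s path can go only if nothing else ends at it or branches off below it.
The suffix "kkak" (4 nodes) is used only by "ahhkkak"; the node for "ahh" still has the child "e", so pruning stops there.
Nodes removed: 4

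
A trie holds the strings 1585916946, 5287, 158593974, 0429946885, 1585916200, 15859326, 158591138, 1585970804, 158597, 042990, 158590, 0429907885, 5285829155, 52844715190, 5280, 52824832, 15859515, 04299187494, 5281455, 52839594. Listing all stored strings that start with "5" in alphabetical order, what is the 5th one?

Words with prefix "5", in lexicographic order: "5280", "5281455", "52824832", "52839594", "52844715190", "5285829155", "5287"
Position 5: 52844715190

52844715190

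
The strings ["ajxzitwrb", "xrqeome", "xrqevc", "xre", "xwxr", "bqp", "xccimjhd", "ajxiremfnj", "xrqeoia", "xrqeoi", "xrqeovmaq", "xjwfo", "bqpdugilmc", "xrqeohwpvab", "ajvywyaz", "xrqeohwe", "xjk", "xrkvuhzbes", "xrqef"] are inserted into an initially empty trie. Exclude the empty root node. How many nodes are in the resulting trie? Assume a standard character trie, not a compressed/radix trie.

79

For each word, the new-node count is its length minus the longest prefix already in the trie:
  "ajxzitwrb" → 9 new (a, j, x, z, i, t, w, r, b)
  "xrqeome" → 7 new (x, r, q, e, o, m, e)
  "xrqevc" → prefix "xrqe" already present; 2 new (v, c)
  "xre" → prefix "xr" already present; 1 new (e)
  "xwxr" → prefix "x" already present; 3 new (w, x, r)
  "bqp" → 3 new (b, q, p)
  "xccimjhd" → prefix "x" already present; 7 new (c, c, i, m, j, h, d)
  "ajxiremfnj" → prefix "ajx" already present; 7 new (i, r, e, m, f, n, j)
  "xrqeoia" → prefix "xrqeo" already present; 2 new (i, a)
  "xrqeoi" → prefix "xrqeoi" already present; 0 new (none)
  "xrqeovmaq" → prefix "xrqeo" already present; 4 new (v, m, a, q)
  "xjwfo" → prefix "x" already present; 4 new (j, w, f, o)
  "bqpdugilmc" → prefix "bqp" already present; 7 new (d, u, g, i, l, m, c)
  "xrqeohwpvab" → prefix "xrqeo" already present; 6 new (h, w, p, v, a, b)
  "ajvywyaz" → prefix "aj" already present; 6 new (v, y, w, y, a, z)
  "xrqeohwe" → prefix "xrqeohw" already present; 1 new (e)
  "xjk" → prefix "xj" already present; 1 new (k)
  "xrkvuhzbes" → prefix "xr" already present; 8 new (k, v, u, h, z, b, e, s)
  "xrqef" → prefix "xrqe" already present; 1 new (f)
Total nodes = 9 + 7 + 2 + 1 + 3 + 3 + 7 + 7 + 2 + 0 + 4 + 4 + 7 + 6 + 6 + 1 + 1 + 8 + 1 = 79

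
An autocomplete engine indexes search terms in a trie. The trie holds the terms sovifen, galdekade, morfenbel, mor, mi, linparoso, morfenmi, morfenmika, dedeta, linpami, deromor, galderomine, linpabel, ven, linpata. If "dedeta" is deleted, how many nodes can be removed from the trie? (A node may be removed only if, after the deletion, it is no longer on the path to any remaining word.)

4

Walk "dedeta" from the leaf back toward the root, removing each node that no remaining word uses.
The suffix "deta" (4 nodes) is used only by "dedeta"; the node for "de" still has the child "r", so pruning stops there.
Nodes removed: 4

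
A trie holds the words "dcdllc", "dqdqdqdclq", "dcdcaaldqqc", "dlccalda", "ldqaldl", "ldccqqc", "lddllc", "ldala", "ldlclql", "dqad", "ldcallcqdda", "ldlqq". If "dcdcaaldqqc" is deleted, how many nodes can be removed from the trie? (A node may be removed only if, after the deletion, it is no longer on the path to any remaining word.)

8

A node on "dcdcaaldqqc"'s path can go only if nothing else ends at it or branches off below it.
The suffix "caaldqqc" (8 nodes) is used only by "dcdcaaldqqc"; the node for "dcd" still has the child "l", so pruning stops there.
Nodes removed: 8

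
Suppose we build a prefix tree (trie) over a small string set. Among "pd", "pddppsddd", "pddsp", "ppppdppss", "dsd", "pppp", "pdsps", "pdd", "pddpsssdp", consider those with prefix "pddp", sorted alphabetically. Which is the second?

pddpsssdp

Filter for "pddp…" and sort: "pddppsddd", "pddpsssdp"
The 2nd is pddpsssdp.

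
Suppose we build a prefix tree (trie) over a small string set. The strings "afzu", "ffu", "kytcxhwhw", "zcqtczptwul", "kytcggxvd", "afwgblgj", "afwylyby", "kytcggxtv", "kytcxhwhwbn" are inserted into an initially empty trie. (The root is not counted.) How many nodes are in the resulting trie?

47

Count nodes per top-level branch (shared prefixes stored once):
  'a'-branch (afwgblgj, afwylyby, afzu): 15 nodes
  'f'-branch (ffu): 3 nodes
  'k'-branch (kytcggxtv, kytcggxvd, kytcxhwhw, kytcxhwhwbn): 18 nodes
  'z'-branch (zcqtczptwul): 11 nodes
Sum: 47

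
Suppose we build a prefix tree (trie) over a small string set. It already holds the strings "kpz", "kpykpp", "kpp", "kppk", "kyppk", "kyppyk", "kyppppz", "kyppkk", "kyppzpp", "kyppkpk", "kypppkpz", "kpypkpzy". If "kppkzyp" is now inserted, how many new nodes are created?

3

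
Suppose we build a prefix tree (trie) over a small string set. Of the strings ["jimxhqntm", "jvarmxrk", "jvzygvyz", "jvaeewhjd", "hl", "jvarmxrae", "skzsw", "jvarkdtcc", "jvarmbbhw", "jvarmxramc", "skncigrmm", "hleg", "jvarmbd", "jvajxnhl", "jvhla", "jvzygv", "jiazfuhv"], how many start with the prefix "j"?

13

Filter for entries beginning with "j":
Words under "j": jiazfuhv, jimxhqntm, jvaeewhjd, jvajxnhl, jvarkdtcc, jvarmbbhw, jvarmbd, jvarmxrae, jvarmxramc, jvarmxrk, jvhla, jvzygv, jvzygvyz
Count: 13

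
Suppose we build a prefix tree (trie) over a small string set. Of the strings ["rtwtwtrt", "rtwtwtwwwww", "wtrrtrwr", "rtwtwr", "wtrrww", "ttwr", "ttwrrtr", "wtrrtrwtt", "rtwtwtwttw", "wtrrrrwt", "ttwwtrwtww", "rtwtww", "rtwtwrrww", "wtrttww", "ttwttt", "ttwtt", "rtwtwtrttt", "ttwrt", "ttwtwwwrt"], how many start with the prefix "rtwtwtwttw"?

1

Filter for entries beginning with "rtwtwtwttw":
Words under "rtwtwtwttw": rtwtwtwttw
Count: 1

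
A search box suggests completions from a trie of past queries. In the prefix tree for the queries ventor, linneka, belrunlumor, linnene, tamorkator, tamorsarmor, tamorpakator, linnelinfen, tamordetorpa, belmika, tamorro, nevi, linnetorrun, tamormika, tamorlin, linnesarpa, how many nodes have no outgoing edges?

16

Leaves are exactly the stored words that no other stored word extends.
Those words: "belmika", "belrunlumor", "linneka", "linnelinfen", "linnene", "linnesarpa", "linnetorrun", "nevi", "tamordetorpa", "tamorkator", "tamorlin", "tamormika", "tamorpakator", "tamorro", "tamorsarmor", "ventor"
Leaf count: 16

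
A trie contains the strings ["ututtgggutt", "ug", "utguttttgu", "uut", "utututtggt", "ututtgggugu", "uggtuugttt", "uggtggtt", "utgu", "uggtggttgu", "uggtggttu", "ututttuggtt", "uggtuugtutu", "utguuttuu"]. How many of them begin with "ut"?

7

Traverse to the node for "ut", then collect every word in that subtree.
Matches: "utgu", "utguttttgu", "utguuttuu", "ututtgggugu", "ututtgggutt", "ututttuggtt", "utututtggt"
Count: 7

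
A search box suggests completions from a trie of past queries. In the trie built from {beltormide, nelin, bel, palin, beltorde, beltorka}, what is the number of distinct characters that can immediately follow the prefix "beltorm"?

1

Follow the path "beltorm" to its node, then look at its outgoing edges.
Characters that immediately follow "beltorm" among the stored strings: {i}.
That node has 1 child edge.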